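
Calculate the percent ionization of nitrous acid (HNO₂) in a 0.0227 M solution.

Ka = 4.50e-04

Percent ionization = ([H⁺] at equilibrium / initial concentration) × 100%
Percent ionization = 13.1%

Let x = [H⁺]. Ka = x²/(C - x) ⇒ x² + (4.50e-04)x - (4.50e-04)(0.0227) = 0. x = 2.9790e-03. Percent = (2.9790e-03/0.0227) × 100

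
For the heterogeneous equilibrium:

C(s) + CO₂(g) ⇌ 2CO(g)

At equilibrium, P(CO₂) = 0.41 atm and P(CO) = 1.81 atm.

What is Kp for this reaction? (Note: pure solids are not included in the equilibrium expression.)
K_p = 7.990

Solid C is excluded.
Kp = P(CO)²/P(CO₂) = (1.81)²/0.41 = 3.276/0.41 = 7.990.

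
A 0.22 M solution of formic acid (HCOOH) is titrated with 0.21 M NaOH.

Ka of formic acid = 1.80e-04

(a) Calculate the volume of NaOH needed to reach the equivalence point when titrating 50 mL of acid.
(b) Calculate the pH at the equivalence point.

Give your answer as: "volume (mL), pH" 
V = 52.4 mL, pH = 8.39

(a) At equivalence: moles acid = moles base.
moles acid = 0.22 × 0.05 = 0.011 mol; V_NaOH = 0.011/0.21 = 0.05238 L = 52.4 mL.
(b) At equivalence, all acid → conjugate base A⁻ at [A⁻] = 0.011/0.1024 = 0.1074 M.
Kb = Kw/Ka = 1.0e-14/1.80e-04 = 5.556e-11; [OH⁻] = √(Kb·[A⁻]) = 2.443e-06; pOH = 5.61; pH = 14 − pOH = 8.39.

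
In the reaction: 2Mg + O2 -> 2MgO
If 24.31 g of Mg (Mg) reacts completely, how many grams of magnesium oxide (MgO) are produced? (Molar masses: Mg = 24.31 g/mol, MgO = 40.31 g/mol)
Moles of Mg = 24.31 g ÷ 24.31 g/mol = 1 mol
Mole ratio: 2 mol MgO / 2 mol Mg
Moles of MgO = 1 × (2/2) = 1 mol
Mass of MgO = 1 mol × 40.31 g/mol = 40.31 g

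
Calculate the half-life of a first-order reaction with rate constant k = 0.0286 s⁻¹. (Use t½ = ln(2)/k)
24.24 s

t½ = ln(2)/k = 0.6931/0.0286 = 24.24 s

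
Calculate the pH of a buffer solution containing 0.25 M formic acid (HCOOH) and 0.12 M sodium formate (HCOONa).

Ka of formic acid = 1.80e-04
pH = 3.43

pKa = -log(1.80e-04) = 3.74. pH = pKa + log([A⁻]/[HA]) = 3.74 + log(0.12/0.25)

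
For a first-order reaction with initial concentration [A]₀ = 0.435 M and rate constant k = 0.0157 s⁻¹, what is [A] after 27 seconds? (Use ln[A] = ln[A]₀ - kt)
0.2847 M

ln[A] = ln[A]₀ - k·t = ln(0.435) - (0.0157)·(27) = -0.8324 - 0.4239 = -1.2563
[A] = e^(-1.2563) = 0.2847 M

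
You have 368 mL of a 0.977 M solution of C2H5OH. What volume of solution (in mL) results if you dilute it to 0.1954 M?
Using M₁V₁ = M₂V₂:
0.977 × 368 = 0.1954 × V₂
V₂ = (0.977 × 368) / 0.1954 = 1840 mL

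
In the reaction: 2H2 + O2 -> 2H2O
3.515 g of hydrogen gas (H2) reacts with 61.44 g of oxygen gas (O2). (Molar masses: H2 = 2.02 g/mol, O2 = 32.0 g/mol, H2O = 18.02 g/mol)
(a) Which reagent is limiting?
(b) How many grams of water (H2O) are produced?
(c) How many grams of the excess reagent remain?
(a) H2, (b) 31.36 g, (c) 33.6 g

Moles of H2 = 3.515 g ÷ 2.02 g/mol = 1.7401 mol
Moles of O2 = 61.44 g ÷ 32.0 g/mol = 1.92 mol
Moles ÷ coefficient: H2: 1.7401/2 = 0.87, O2: 1.92/1 = 1.92
(a) H2 has the smaller value, so H2 is the limiting reagent.
(b) Moles of H2O = 1.7401 mol H2 × (2/2) = 1.7401 mol; mass = 1.7401 mol × 18.02 g/mol = 31.36 g
(c) O2 consumed = 1.7401 × (1/2) = 0.87005 mol; remaining = 1.92 − 0.87005 = 1.04995 mol; mass = 1.04995 mol × 32.0 g/mol = 33.6 g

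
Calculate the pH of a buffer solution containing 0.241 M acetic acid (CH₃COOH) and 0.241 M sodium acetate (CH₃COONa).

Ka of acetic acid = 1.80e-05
pH = 4.74

pKa = -log(1.80e-05) = 4.74. pH = pKa + log([A⁻]/[HA]) = 4.74 + log(0.241/0.241)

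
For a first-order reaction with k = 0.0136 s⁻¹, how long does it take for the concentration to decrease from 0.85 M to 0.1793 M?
114.42 s

From ln[A] = ln[A]₀ - k·t: t = ln([A]₀/[A])/k = ln(0.85/0.1793)/0.0136 = ln(4.7407)/0.0136 = 1.5562/0.0136 = 114.42 s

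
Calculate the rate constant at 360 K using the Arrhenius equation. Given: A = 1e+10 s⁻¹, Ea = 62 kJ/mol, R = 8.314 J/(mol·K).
1.01e+01 s⁻¹

k = A·exp(-Ea/(R·T)) = 1e+10·exp(-62000/(8.314·360)) = 1e+10·exp(-20.7147) = 1e+10·1.0086e-09 = 1.01e+01 s⁻¹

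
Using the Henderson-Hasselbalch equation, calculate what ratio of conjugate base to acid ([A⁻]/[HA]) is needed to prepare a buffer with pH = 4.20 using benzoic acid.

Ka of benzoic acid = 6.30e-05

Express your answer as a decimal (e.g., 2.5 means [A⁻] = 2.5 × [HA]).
[A⁻]/[HA] = 0.998

pKa = −log(6.30e-05) = 4.2007. pH = pKa + log([A⁻]/[HA]). 4.20 = 4.2007 + log(ratio). log(ratio) = 4.20 − 4.2007 = -0.0007. ratio = 10^(-0.0007) = 0.998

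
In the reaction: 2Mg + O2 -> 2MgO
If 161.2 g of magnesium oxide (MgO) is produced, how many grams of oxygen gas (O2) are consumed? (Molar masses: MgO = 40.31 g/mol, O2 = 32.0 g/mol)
Moles of MgO = 161.2 g ÷ 40.31 g/mol = 3.99901 mol
Mole ratio: 1 mol O2 / 2 mol MgO
Moles of O2 = 3.99901 × (1/2) = 1.9995 mol
Mass of O2 = 1.9995 mol × 32.0 g/mol = 63.98 g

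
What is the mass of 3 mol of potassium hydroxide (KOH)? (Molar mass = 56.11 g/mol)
Mass = 3 mol × 56.11 g/mol = 168.3 g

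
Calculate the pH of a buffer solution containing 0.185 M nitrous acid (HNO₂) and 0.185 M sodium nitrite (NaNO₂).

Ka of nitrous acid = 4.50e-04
pH = 3.35

pKa = -log(4.50e-04) = 3.35. pH = pKa + log([A⁻]/[HA]) = 3.35 + log(0.185/0.185)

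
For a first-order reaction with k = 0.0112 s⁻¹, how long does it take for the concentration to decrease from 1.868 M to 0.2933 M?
165.31 s

From ln[A] = ln[A]₀ - k·t: t = ln([A]₀/[A])/k = ln(1.868/0.2933)/0.0112 = ln(6.3689)/0.0112 = 1.8514/0.0112 = 165.31 s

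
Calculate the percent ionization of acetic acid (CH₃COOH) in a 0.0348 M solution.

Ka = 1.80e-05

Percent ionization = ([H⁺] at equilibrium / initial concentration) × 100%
Percent ionization = 2.25%

Let x = [H⁺]. Ka = x²/(C - x) ⇒ x² + (1.80e-05)x - (1.80e-05)(0.0348) = 0. x = 7.8251e-04. Percent = (7.8251e-04/0.0348) × 100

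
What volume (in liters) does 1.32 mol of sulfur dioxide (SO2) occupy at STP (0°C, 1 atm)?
At STP, 1 mol of gas occupies 22.4 L
Volume = 1.32 mol × 22.4 L/mol = 29.57 L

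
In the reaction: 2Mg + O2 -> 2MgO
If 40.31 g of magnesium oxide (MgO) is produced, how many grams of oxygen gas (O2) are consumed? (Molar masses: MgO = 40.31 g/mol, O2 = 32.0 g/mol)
Moles of MgO = 40.31 g ÷ 40.31 g/mol = 1 mol
Mole ratio: 1 mol O2 / 2 mol MgO
Moles of O2 = 1 × (1/2) = 0.5 mol
Mass of O2 = 0.5 mol × 32.0 g/mol = 16 g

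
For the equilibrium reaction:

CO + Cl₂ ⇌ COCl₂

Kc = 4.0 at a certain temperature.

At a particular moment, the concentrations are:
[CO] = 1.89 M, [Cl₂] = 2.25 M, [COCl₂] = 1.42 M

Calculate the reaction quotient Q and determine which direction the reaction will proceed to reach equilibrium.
Q = 0.334, Q < K, reaction proceeds forward (toward products)

Q = ([COCl₂]) / ([CO] × [Cl₂])
  = ((1.42)) / ((1.89)·(2.25)) = 1.42/4.2525 = 0.3339
Since Q = 0.3339 < Kc = 4.0, the reaction proceeds forward (toward products) to reach equilibrium.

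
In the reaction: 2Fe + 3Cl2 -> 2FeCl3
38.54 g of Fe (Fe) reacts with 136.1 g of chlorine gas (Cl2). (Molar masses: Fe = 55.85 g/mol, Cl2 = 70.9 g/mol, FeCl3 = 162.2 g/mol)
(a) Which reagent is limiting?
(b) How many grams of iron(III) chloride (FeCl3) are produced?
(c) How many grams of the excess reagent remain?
(a) Fe, (b) 111.9 g, (c) 62.71 g

Moles of Fe = 38.54 g ÷ 55.85 g/mol = 0.690063 mol
Moles of Cl2 = 136.1 g ÷ 70.9 g/mol = 1.91961 mol
Moles ÷ coefficient: Fe: 0.690063/2 = 0.345, Cl2: 1.91961/3 = 0.6399
(a) Fe has the smaller value, so Fe is the limiting reagent.
(b) Moles of FeCl3 = 0.690063 mol Fe × (2/2) = 0.690063 mol; mass = 0.690063 mol × 162.2 g/mol = 111.9 g
(c) Cl2 consumed = 0.690063 × (3/2) = 1.03509 mol; remaining = 1.91961 − 1.03509 = 0.884511 mol; mass = 0.884511 mol × 70.9 g/mol = 62.71 g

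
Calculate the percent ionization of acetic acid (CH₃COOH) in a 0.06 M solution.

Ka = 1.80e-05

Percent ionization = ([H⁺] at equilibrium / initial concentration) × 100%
Percent ionization = 1.72%

Let x = [H⁺]. Ka = x²/(C - x) ⇒ x² + (1.80e-05)x - (1.80e-05)(0.06) = 0. x = 1.0303e-03. Percent = (1.0303e-03/0.06) × 100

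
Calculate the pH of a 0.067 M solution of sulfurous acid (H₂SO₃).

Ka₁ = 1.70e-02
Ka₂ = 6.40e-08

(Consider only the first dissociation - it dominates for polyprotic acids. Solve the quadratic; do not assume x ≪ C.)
pH = 1.58

x² + Ka₁·x − Ka₁·C = 0 with Ka₁ = 1.70e-02, C = 0.067.
x = (−Ka₁ + √(Ka₁² + 4·Ka₁·C))/2 = 2.6303e-02 M, so pH = 1.58.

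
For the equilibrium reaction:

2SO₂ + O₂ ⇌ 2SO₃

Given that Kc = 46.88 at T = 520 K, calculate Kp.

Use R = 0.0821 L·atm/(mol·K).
K_p = 1.0981

Δn = (moles gaseous products) − (moles gaseous reactants) = -1
T = 520 K; RT = 0.0821 × 520 = 42.692
Kp = Kc·(RT)^Δn = 46.88 × (42.692)^-1 = 46.88 × 0.0234236 = 1.0981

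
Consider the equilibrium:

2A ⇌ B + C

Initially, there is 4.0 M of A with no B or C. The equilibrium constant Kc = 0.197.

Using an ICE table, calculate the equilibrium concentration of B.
[B] = 0.941 M

ICE: [A] = 4.0 − 2x, [B] = [C] = x.
Kc = x²/(4.0 − 2x)² = 0.197 ⇒ √Kc = x/(4.0 − 2x).
x = √0.197·4.0/(1 + 2√0.197) = 0.44385·4.0/1.8877 = 0.94051.
[B] = x = 0.941 M.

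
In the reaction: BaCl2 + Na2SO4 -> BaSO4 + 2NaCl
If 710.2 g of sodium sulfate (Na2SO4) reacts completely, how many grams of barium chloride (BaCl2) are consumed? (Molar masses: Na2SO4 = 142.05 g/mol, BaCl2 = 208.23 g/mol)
Moles of Na2SO4 = 710.2 g ÷ 142.05 g/mol = 4.99965 mol
Mole ratio: 1 mol BaCl2 / 1 mol Na2SO4
Moles of BaCl2 = 4.99965 × (1/1) = 4.99965 mol
Mass of BaCl2 = 4.99965 mol × 208.23 g/mol = 1041 g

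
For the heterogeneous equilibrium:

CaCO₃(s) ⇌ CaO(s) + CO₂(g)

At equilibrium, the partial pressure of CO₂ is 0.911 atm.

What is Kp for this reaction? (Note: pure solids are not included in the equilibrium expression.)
K_p = 0.911

Solids (CaCO₃, CaO) have activity 1 and are excluded.
Kp = P(CO₂) = 0.911.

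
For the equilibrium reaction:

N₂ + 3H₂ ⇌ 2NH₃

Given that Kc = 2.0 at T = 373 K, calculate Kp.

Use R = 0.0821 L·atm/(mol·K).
K_p = 0.0021

Δn = (moles gaseous products) − (moles gaseous reactants) = -2
T = 373 K; RT = 0.0821 × 373 = 30.6233
Kp = Kc·(RT)^Δn = 2.0 × (30.6233)^-2 = 2.0 × 0.00106634 = 0.0021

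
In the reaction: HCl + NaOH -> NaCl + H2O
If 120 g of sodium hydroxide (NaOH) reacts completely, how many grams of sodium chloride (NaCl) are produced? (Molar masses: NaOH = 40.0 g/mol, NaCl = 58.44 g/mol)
Moles of NaOH = 120 g ÷ 40.0 g/mol = 3 mol
Mole ratio: 1 mol NaCl / 1 mol NaOH
Moles of NaCl = 3 × (1/1) = 3 mol
Mass of NaCl = 3 mol × 58.44 g/mol = 175.3 g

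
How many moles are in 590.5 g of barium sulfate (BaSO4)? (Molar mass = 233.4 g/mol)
Moles = 590.5 g ÷ 233.4 g/mol = 2.53 mol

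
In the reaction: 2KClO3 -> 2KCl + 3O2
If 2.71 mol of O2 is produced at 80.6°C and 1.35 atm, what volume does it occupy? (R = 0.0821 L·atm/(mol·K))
T = 80.6°C + 273.15 = 353.75 K
V = nRT/P = (2.71 × 0.0821 × 353.75) / 1.35
V = 58.30 L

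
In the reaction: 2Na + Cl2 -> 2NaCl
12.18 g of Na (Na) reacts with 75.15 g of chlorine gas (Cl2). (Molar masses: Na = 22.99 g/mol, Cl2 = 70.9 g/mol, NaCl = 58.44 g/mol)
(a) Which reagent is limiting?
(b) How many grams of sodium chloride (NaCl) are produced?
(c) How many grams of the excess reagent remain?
(a) Na, (b) 30.96 g, (c) 56.37 g

Moles of Na = 12.18 g ÷ 22.99 g/mol = 0.529796 mol
Moles of Cl2 = 75.15 g ÷ 70.9 g/mol = 1.05994 mol
Moles ÷ coefficient: Na: 0.529796/2 = 0.2649, Cl2: 1.05994/1 = 1.06
(a) Na has the smaller value, so Na is the limiting reagent.
(b) Moles of NaCl = 0.529796 mol Na × (2/2) = 0.529796 mol; mass = 0.529796 mol × 58.44 g/mol = 30.96 g
(c) Cl2 consumed = 0.529796 × (1/2) = 0.264898 mol; remaining = 1.05994 − 0.264898 = 0.795046 mol; mass = 0.795046 mol × 70.9 g/mol = 56.37 g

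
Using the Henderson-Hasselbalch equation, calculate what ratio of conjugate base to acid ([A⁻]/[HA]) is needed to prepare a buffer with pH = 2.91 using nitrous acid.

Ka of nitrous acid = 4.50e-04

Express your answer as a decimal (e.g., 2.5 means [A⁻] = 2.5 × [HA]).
[A⁻]/[HA] = 0.366

pKa = −log(4.50e-04) = 3.3468. pH = pKa + log([A⁻]/[HA]). 2.91 = 3.3468 + log(ratio). log(ratio) = 2.91 − 3.3468 = -0.4368. ratio = 10^(-0.4368) = 0.366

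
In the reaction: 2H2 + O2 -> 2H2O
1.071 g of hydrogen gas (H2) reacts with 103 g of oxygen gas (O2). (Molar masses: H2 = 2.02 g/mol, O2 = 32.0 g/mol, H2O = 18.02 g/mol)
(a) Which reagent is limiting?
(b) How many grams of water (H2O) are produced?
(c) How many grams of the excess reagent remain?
(a) H2, (b) 9.554 g, (c) 94.52 g

Moles of H2 = 1.071 g ÷ 2.02 g/mol = 0.530198 mol
Moles of O2 = 103 g ÷ 32.0 g/mol = 3.21875 mol
Moles ÷ coefficient: H2: 0.530198/2 = 0.2651, O2: 3.21875/1 = 3.219
(a) H2 has the smaller value, so H2 is the limiting reagent.
(b) Moles of H2O = 0.530198 mol H2 × (2/2) = 0.530198 mol; mass = 0.530198 mol × 18.02 g/mol = 9.554 g
(c) O2 consumed = 0.530198 × (1/2) = 0.265099 mol; remaining = 3.21875 − 0.265099 = 2.95365 mol; mass = 2.95365 mol × 32.0 g/mol = 94.52 g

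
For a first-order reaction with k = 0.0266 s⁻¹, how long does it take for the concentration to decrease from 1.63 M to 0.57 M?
39.50 s

From ln[A] = ln[A]₀ - k·t: t = ln([A]₀/[A])/k = ln(1.63/0.57)/0.0266 = ln(2.8596)/0.0266 = 1.0507/0.0266 = 39.50 s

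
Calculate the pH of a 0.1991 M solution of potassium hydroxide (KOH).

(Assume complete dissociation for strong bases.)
pH = 13.30

[OH⁻] = 0.1991 M for strong base. pOH = -log[OH⁻] = 0.70, pH = 14 - pOH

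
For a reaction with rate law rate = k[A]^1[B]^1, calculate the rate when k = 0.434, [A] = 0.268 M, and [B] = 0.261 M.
0.03036 M/s

rate = k·[A]^1·[B]^1 = 0.434·(0.268)^1·(0.261)^1 = 0.434·0.268·0.261 = 0.03036 M/s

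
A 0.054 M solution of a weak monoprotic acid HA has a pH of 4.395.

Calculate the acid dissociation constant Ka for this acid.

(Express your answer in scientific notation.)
K_a = 3.01e-08

[H⁺] = 10^(−pH) = 10^(−4.395) = 4.027e-05 M. For HA ⇌ H⁺ + A⁻, Ka = x²/(C − x) = (4.027e-05)²/(0.054 − 4.027e-05) = 3.01e-08.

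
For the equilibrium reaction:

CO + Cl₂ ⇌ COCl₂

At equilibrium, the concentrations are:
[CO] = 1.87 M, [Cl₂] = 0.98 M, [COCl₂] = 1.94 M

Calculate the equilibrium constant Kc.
K_c = 1.0586

Kc = ([COCl₂]) / ([CO] × [Cl₂])
   = ((1.94)) / ((1.87)·(0.98))
   = 1.94 / 1.8326 = 1.0586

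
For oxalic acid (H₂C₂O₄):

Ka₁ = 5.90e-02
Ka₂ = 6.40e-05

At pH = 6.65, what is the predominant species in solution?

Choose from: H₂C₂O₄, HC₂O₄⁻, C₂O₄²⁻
C₂O₄²⁻

pKa1 = 1.23, pKa2 = 4.19. Each pKa is the crossover between adjacent species; pH = 6.65 lies in the region where C₂O₄²⁻ predominates.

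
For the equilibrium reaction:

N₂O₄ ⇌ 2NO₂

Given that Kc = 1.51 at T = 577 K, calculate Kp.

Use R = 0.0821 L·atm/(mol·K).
K_p = 71.5313

Δn = (moles gaseous products) − (moles gaseous reactants) = 1
T = 577 K; RT = 0.0821 × 577 = 47.3717
Kp = Kc·(RT)^Δn = 1.51 × (47.3717)^1 = 1.51 × 47.3717 = 71.5313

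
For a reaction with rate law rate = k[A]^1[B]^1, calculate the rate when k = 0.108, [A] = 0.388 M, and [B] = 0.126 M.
0.00528 M/s

rate = k·[A]^1·[B]^1 = 0.108·(0.388)^1·(0.126)^1 = 0.108·0.388·0.126 = 0.00528 M/s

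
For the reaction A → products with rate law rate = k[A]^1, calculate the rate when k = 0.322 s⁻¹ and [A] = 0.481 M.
0.1549 M/s

rate = k·[A]^1 = 0.322·(0.481)^1 = 0.322·0.481 = 0.1549 M/s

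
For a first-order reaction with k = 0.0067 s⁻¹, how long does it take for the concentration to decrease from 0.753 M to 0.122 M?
271.65 s

From ln[A] = ln[A]₀ - k·t: t = ln([A]₀/[A])/k = ln(0.753/0.122)/0.0067 = ln(6.1721)/0.0067 = 1.8200/0.0067 = 271.65 s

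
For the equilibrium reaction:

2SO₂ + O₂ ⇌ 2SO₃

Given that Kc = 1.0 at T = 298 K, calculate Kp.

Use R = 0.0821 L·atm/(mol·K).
K_p = 0.0409

Δn = (moles gaseous products) − (moles gaseous reactants) = -1
T = 298 K; RT = 0.0821 × 298 = 24.4658
Kp = Kc·(RT)^Δn = 1.0 × (24.4658)^-1 = 1.0 × 0.0408734 = 0.0409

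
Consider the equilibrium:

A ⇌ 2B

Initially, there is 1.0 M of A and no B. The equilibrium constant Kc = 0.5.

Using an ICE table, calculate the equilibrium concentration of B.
[B] = 0.593 M

ICE: [A] = 1.0 − x, [B] = 2x.
Kc = (2x)²/(1.0 − x) = 0.5 ⇒ 4x² + 0.5x − 0.5 = 0.
x = (−0.5 + √(0.5² + 4·4·0.5))/(2·4) = (−0.5 + √8.25)/8 = 0.29654.
[B] = 2x = 0.593 M.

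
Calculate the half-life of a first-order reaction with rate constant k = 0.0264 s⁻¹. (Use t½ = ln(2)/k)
26.26 s

t½ = ln(2)/k = 0.6931/0.0264 = 26.26 s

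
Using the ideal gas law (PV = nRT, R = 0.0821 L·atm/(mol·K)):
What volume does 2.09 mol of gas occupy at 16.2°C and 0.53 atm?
T = 16.2°C + 273.15 = 289.35 K
V = nRT/P = (2.09 × 0.0821 × 289.35) / 0.53
V = 93.68 L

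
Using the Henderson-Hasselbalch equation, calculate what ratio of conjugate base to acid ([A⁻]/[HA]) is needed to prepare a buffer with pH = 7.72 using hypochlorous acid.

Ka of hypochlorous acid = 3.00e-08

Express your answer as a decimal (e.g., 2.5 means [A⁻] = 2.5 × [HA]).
[A⁻]/[HA] = 1.574

pKa = −log(3.00e-08) = 7.5229. pH = pKa + log([A⁻]/[HA]). 7.72 = 7.5229 + log(ratio). log(ratio) = 7.72 − 7.5229 = 0.1971. ratio = 10^(0.1971) = 1.574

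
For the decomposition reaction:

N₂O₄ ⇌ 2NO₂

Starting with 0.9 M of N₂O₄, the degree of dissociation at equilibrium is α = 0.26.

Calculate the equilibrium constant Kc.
K_c = 0.3289

x = α·[A]₀ = 0.26 × 0.9 = 0.234 M dissociated.
At eq: [N₂O₄] = 0.9 − 0.234 = 0.666 M; [NO₂] = 2x = 0.468 M.
Kc = [NO₂]²/[N₂O₄] = (0.468)²/0.666 = 0.3289.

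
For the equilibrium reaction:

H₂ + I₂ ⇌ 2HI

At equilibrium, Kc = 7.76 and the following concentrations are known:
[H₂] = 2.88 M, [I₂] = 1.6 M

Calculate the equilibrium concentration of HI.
[HI] = 5.9798 M

Kc = ([HI]^2) / ([H₂] × [I₂]) = 7.76
[HI]^2 = Kc · (reactant terms)/(other product terms) = 7.76 · 4.608 / 1 = 35.758
[HI] = (35.758)^(1/2) = 5.9798 M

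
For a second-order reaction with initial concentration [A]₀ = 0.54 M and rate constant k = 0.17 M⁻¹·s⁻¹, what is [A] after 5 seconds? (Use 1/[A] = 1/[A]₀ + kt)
0.3701 M

1/[A] = 1/[A]₀ + k·t = 1/0.54 + (0.17)·(5) = 1.8519 + 0.8500 = 2.7019
[A] = 1/2.7019 = 0.3701 M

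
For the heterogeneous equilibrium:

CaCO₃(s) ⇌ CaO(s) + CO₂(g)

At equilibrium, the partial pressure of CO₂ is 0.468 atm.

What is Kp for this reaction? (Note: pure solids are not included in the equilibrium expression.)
K_p = 0.468

Solids (CaCO₃, CaO) have activity 1 and are excluded.
Kp = P(CO₂) = 0.468.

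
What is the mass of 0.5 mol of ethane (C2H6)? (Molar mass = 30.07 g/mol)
Mass = 0.5 mol × 30.07 g/mol = 15.04 g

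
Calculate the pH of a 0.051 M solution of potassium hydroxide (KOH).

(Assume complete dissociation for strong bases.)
pH = 12.71

[OH⁻] = 0.051 M for strong base. pOH = -log[OH⁻] = 1.29, pH = 14 - pOH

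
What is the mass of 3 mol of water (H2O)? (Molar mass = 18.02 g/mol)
Mass = 3 mol × 18.02 g/mol = 54.06 g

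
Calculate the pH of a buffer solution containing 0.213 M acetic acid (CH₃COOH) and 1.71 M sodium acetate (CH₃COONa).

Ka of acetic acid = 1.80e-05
pH = 5.65

pKa = -log(1.80e-05) = 4.74. pH = pKa + log([A⁻]/[HA]) = 4.74 + log(1.71/0.213)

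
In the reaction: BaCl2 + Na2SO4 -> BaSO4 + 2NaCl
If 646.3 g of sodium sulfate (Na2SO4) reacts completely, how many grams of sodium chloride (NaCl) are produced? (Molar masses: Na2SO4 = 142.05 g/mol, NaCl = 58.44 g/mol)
Moles of Na2SO4 = 646.3 g ÷ 142.05 g/mol = 4.54981 mol
Mole ratio: 2 mol NaCl / 1 mol Na2SO4
Moles of NaCl = 4.54981 × (2/1) = 9.09961 mol
Mass of NaCl = 9.09961 mol × 58.44 g/mol = 531.8 g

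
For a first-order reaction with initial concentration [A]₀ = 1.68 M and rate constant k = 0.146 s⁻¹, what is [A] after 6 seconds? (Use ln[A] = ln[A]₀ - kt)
0.6996 M

ln[A] = ln[A]₀ - k·t = ln(1.68) - (0.146)·(6) = 0.5188 - 0.8760 = -0.3572
[A] = e^(-0.3572) = 0.6996 M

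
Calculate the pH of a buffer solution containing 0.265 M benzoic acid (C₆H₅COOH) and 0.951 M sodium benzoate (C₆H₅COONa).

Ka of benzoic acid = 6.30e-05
pH = 4.76

pKa = -log(6.30e-05) = 4.20. pH = pKa + log([A⁻]/[HA]) = 4.20 + log(0.951/0.265)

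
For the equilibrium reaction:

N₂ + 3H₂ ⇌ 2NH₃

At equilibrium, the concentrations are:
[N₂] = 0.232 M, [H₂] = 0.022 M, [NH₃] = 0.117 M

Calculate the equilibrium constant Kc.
K_c = 5.54e+03

Kc = ([NH₃]^2) / ([N₂] × [H₂]^3)
   = ((0.117)^2) / ((0.232)·(0.022)^3)
   = 0.013689 / 2.4703e-06 = 5.54e+03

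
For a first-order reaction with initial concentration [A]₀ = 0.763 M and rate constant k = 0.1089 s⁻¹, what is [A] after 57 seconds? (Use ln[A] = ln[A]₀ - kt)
0.0015 M

ln[A] = ln[A]₀ - k·t = ln(0.763) - (0.1089)·(57) = -0.2705 - 6.2073 = -6.4778
[A] = e^(-6.4778) = 0.0015 M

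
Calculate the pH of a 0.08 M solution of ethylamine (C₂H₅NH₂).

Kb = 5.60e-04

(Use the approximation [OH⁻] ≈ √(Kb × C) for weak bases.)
pH = 11.83

[OH⁻] = √(Kb × C) = √(5.60e-04 × 0.08) = 6.6933e-03. pOH = 2.17, pH = 14 - pOH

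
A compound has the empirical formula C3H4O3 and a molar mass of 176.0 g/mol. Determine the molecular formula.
Empirical formula mass of C3H4O3 = 88.06 g/mol
Multiplier = 176.0 / 88.06 ≈ 2
Molecular formula = (C3H4O3) × 2 = C6H8O6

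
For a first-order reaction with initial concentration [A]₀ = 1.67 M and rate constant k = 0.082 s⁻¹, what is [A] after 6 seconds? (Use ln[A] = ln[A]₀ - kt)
1.0210 M

ln[A] = ln[A]₀ - k·t = ln(1.67) - (0.082)·(6) = 0.5128 - 0.4920 = 0.0208
[A] = e^(0.0208) = 1.0210 M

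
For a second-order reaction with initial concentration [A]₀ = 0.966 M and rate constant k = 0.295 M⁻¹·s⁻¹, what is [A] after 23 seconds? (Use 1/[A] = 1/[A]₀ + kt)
0.1279 M

1/[A] = 1/[A]₀ + k·t = 1/0.966 + (0.295)·(23) = 1.0352 + 6.7850 = 7.8202
[A] = 1/7.8202 = 0.1279 M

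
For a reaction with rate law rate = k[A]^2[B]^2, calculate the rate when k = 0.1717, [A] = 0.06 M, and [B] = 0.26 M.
4.178e-05 M/s

rate = k·[A]^2·[B]^2 = 0.1717·(0.06)^2·(0.26)^2 = 0.1717·0.0036·0.0676 = 4.178e-05 M/s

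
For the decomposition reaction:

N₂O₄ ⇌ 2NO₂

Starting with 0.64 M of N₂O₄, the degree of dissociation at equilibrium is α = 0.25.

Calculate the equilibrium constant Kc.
K_c = 0.2133

x = α·[A]₀ = 0.25 × 0.64 = 0.16 M dissociated.
At eq: [N₂O₄] = 0.64 − 0.16 = 0.48 M; [NO₂] = 2x = 0.32 M.
Kc = [NO₂]²/[N₂O₄] = (0.32)²/0.48 = 0.2133.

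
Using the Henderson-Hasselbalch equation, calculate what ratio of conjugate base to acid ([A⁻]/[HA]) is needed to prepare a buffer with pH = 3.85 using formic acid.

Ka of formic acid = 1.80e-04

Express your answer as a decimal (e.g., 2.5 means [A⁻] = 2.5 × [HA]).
[A⁻]/[HA] = 1.274

pKa = −log(1.80e-04) = 3.7447. pH = pKa + log([A⁻]/[HA]). 3.85 = 3.7447 + log(ratio). log(ratio) = 3.85 − 3.7447 = 0.1053. ratio = 10^(0.1053) = 1.274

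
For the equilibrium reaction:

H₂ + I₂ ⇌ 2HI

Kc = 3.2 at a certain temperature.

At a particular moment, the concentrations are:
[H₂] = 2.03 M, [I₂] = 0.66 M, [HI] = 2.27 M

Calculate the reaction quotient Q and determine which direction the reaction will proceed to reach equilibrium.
Q = 3.846, Q > K, reaction proceeds reverse (toward reactants)

Q = ([HI]^2) / ([H₂] × [I₂])
  = ((2.27)^2) / ((2.03)·(0.66)) = 5.1529/1.3398 = 3.846
Since Q = 3.846 > Kc = 3.2, the reaction proceeds reverse (toward reactants) to reach equilibrium.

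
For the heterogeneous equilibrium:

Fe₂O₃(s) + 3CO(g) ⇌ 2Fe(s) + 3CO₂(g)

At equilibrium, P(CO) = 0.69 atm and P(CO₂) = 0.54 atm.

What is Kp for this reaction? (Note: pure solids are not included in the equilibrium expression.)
K_p = 0.479

Solids (Fe₂O₃, Fe) are excluded.
Kp = P(CO₂)³/P(CO)³ = (0.54)³/(0.69)³ = 0.1575/0.3285 = 0.479.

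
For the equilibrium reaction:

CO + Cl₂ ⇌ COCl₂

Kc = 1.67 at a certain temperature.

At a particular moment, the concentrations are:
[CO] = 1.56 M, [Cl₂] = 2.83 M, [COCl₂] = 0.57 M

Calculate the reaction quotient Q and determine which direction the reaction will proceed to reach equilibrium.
Q = 0.129, Q < K, reaction proceeds forward (toward products)

Q = ([COCl₂]) / ([CO] × [Cl₂])
  = ((0.57)) / ((1.56)·(2.83)) = 0.57/4.4148 = 0.1291
Since Q = 0.1291 < Kc = 1.67, the reaction proceeds forward (toward products) to reach equilibrium.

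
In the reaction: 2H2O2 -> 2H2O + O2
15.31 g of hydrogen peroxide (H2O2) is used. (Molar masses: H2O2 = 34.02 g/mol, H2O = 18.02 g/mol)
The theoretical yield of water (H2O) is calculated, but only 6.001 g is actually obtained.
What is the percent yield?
Moles of H2O2 = 15.31 g ÷ 34.02 g/mol = 0.450029 mol
Mole ratio: 2 mol H2O / 2 mol H2O2
Moles of H2O = 0.450029 × (2/2) = 0.450029 mol
Theoretical yield = 0.450029 mol × 18.02 g/mol = 8.1095 g
Actual yield = 6.001 g
Percent yield = (6.001 / 8.1095) × 100% = 74.0%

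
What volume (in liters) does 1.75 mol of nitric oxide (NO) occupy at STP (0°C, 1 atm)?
At STP, 1 mol of gas occupies 22.4 L
Volume = 1.75 mol × 22.4 L/mol = 39.20 L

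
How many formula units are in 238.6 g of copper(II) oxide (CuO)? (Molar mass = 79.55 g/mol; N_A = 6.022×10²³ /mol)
Moles = 238.6 g ÷ 79.55 g/mol = 2.99937 mol
Formula units = 2.99937 mol × 6.022×10²³ /mol = 1.806e+24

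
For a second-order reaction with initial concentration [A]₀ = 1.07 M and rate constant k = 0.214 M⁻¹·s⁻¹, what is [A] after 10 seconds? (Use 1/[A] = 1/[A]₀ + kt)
0.3252 M

1/[A] = 1/[A]₀ + k·t = 1/1.07 + (0.214)·(10) = 0.9346 + 2.1400 = 3.0746
[A] = 1/3.0746 = 0.3252 M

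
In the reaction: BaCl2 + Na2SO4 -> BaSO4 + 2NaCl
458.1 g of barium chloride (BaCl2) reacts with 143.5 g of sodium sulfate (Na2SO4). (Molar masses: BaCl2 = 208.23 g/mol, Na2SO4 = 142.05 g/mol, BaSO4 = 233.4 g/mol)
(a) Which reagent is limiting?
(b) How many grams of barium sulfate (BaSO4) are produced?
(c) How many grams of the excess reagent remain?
(a) Na2SO4, (b) 235.8 g, (c) 247.7 g

Moles of BaCl2 = 458.1 g ÷ 208.23 g/mol = 2.19997 mol
Moles of Na2SO4 = 143.5 g ÷ 142.05 g/mol = 1.01021 mol
Moles ÷ coefficient: BaCl2: 2.19997/1 = 2.2, Na2SO4: 1.01021/1 = 1.01
(a) Na2SO4 has the smaller value, so Na2SO4 is the limiting reagent.
(b) Moles of BaSO4 = 1.01021 mol Na2SO4 × (1/1) = 1.01021 mol; mass = 1.01021 mol × 233.4 g/mol = 235.8 g
(c) BaCl2 consumed = 1.01021 × (1/1) = 1.01021 mol; remaining = 2.19997 − 1.01021 = 1.18976 mol; mass = 1.18976 mol × 208.23 g/mol = 247.7 g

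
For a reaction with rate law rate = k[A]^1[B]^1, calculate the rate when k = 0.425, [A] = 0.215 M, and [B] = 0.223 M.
0.02038 M/s

rate = k·[A]^1·[B]^1 = 0.425·(0.215)^1·(0.223)^1 = 0.425·0.215·0.223 = 0.02038 M/s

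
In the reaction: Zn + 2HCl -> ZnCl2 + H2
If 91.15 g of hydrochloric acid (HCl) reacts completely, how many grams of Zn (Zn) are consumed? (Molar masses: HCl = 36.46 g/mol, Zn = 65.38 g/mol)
Moles of HCl = 91.15 g ÷ 36.46 g/mol = 2.5 mol
Mole ratio: 1 mol Zn / 2 mol HCl
Moles of Zn = 2.5 × (1/2) = 1.25 mol
Mass of Zn = 1.25 mol × 65.38 g/mol = 81.72 g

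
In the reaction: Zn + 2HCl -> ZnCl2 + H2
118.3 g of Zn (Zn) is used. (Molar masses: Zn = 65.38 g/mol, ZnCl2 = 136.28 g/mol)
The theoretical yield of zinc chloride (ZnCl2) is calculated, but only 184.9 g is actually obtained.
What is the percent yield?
Moles of Zn = 118.3 g ÷ 65.38 g/mol = 1.80942 mol
Mole ratio: 1 mol ZnCl2 / 1 mol Zn
Moles of ZnCl2 = 1.80942 × (1/1) = 1.80942 mol
Theoretical yield = 1.80942 mol × 136.28 g/mol = 246.59 g
Actual yield = 184.9 g
Percent yield = (184.9 / 246.59) × 100% = 75.0%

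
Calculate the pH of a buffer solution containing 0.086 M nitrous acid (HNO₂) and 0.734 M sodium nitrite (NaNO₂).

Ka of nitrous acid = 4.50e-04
pH = 4.28

pKa = -log(4.50e-04) = 3.35. pH = pKa + log([A⁻]/[HA]) = 3.35 + log(0.734/0.086)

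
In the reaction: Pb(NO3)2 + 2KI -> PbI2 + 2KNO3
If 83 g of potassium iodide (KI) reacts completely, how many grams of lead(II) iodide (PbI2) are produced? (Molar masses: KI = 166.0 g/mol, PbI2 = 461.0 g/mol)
Moles of KI = 83 g ÷ 166.0 g/mol = 0.5 mol
Mole ratio: 1 mol PbI2 / 2 mol KI
Moles of PbI2 = 0.5 × (1/2) = 0.25 mol
Mass of PbI2 = 0.25 mol × 461.0 g/mol = 115.2 g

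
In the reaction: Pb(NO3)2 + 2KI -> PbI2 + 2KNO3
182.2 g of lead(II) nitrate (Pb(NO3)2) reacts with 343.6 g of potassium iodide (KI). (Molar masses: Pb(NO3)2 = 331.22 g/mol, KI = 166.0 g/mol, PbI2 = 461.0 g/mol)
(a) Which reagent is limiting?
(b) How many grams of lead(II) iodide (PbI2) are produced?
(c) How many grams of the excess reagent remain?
(a) Pb(NO3)2, (b) 253.6 g, (c) 161 g

Moles of Pb(NO3)2 = 182.2 g ÷ 331.22 g/mol = 0.550088 mol
Moles of KI = 343.6 g ÷ 166.0 g/mol = 2.06988 mol
Moles ÷ coefficient: Pb(NO3)2: 0.550088/1 = 0.5501, KI: 2.06988/2 = 1.035
(a) Pb(NO3)2 has the smaller value, so Pb(NO3)2 is the limiting reagent.
(b) Moles of PbI2 = 0.550088 mol Pb(NO3)2 × (1/1) = 0.550088 mol; mass = 0.550088 mol × 461.0 g/mol = 253.6 g
(c) KI consumed = 0.550088 × (2/1) = 1.10018 mol; remaining = 2.06988 − 1.10018 = 0.969704 mol; mass = 0.969704 mol × 166.0 g/mol = 161 g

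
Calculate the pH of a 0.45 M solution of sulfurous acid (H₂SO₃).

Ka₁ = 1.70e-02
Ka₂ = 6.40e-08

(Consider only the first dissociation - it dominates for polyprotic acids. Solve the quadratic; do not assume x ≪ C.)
pH = 1.10

x² + Ka₁·x − Ka₁·C = 0 with Ka₁ = 1.70e-02, C = 0.45.
x = (−Ka₁ + √(Ka₁² + 4·Ka₁·C))/2 = 7.9376e-02 M, so pH = 1.10.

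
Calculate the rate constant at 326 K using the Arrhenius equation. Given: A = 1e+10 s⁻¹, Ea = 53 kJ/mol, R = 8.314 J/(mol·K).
3.22e+01 s⁻¹

k = A·exp(-Ea/(R·T)) = 1e+10·exp(-53000/(8.314·326)) = 1e+10·exp(-19.5546) = 1e+10·3.2178e-09 = 3.22e+01 s⁻¹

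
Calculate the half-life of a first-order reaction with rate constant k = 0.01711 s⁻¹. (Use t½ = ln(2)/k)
40.51 s

t½ = ln(2)/k = 0.6931/0.01711 = 40.51 s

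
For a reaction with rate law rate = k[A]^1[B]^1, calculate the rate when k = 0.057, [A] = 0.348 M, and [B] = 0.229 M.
0.004542 M/s

rate = k·[A]^1·[B]^1 = 0.057·(0.348)^1·(0.229)^1 = 0.057·0.348·0.229 = 0.004542 M/s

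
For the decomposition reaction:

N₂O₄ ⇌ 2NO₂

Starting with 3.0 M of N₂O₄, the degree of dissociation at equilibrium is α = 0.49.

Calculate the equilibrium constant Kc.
K_c = 5.6494

x = α·[A]₀ = 0.49 × 3.0 = 1.47 M dissociated.
At eq: [N₂O₄] = 3.0 − 1.47 = 1.53 M; [NO₂] = 2x = 2.94 M.
Kc = [NO₂]²/[N₂O₄] = (2.94)²/1.53 = 5.649.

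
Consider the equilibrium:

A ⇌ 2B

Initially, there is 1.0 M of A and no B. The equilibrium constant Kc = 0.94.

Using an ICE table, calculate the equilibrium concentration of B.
[B] = 0.763 M

ICE: [A] = 1.0 − x, [B] = 2x.
Kc = (2x)²/(1.0 − x) = 0.94 ⇒ 4x² + 0.94x − 0.94 = 0.
x = (−0.94 + √(0.94² + 4·4·0.94))/(2·4) = (−0.94 + √15.924)/8 = 0.3813.
[B] = 2x = 0.763 M.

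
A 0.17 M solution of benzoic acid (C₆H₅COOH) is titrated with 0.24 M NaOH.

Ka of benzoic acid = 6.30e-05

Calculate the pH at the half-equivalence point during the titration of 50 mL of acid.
pH = pKa = 4.20

At the half-equivalence point, [HA] = [A⁻], so by Henderson–Hasselbalch pH = pKa + log(1) = pKa.
pKa = −log(6.30e-05) = 4.20.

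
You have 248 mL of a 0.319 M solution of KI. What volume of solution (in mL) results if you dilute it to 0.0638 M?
Using M₁V₁ = M₂V₂:
0.319 × 248 = 0.0638 × V₂
V₂ = (0.319 × 248) / 0.0638 = 1240 mL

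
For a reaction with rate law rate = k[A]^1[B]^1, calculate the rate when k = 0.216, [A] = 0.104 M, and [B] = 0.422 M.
0.00948 M/s

rate = k·[A]^1·[B]^1 = 0.216·(0.104)^1·(0.422)^1 = 0.216·0.104·0.422 = 0.00948 M/s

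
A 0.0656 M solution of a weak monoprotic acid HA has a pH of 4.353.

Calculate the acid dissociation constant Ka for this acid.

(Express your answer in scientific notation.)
K_a = 3.00e-08

[H⁺] = 10^(−pH) = 10^(−4.353) = 4.436e-05 M. For HA ⇌ H⁺ + A⁻, Ka = x²/(C − x) = (4.436e-05)²/(0.0656 − 4.436e-05) = 3.00e-08.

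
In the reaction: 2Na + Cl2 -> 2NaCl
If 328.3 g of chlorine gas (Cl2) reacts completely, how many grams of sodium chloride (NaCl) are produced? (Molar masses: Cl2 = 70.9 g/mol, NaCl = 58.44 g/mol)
Moles of Cl2 = 328.3 g ÷ 70.9 g/mol = 4.63047 mol
Mole ratio: 2 mol NaCl / 1 mol Cl2
Moles of NaCl = 4.63047 × (2/1) = 9.26093 mol
Mass of NaCl = 9.26093 mol × 58.44 g/mol = 541.2 g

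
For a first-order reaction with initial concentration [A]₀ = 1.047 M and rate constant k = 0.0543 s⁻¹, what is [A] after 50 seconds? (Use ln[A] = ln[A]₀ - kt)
0.0693 M

ln[A] = ln[A]₀ - k·t = ln(1.047) - (0.0543)·(50) = 0.0459 - 2.7150 = -2.6691
[A] = e^(-2.6691) = 0.0693 M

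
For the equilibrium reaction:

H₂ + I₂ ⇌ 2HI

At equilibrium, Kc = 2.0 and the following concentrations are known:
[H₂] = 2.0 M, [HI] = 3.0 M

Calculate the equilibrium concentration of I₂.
[I₂] = 2.2500 M

Kc = ([HI]^2) / ([H₂] × [I₂]) = 2.0
[I₂]^1 = (product terms)/(Kc · other reactant terms) = 9 / (2.0 · 2) = 2.25
[I₂] = 2.2500 M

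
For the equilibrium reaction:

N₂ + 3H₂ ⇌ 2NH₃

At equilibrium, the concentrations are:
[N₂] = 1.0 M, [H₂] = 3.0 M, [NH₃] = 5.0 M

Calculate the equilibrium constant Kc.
K_c = 0.9259

Kc = ([NH₃]^2) / ([N₂] × [H₂]^3)
   = ((5.0)^2) / ((1.0)·(3.0)^3)
   = 25 / 27 = 0.9259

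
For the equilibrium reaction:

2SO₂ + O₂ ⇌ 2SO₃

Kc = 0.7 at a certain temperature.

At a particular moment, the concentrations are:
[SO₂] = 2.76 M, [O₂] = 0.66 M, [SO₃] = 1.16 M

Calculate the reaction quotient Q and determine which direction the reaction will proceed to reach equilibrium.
Q = 0.268, Q < K, reaction proceeds forward (toward products)

Q = ([SO₃]^2) / ([SO₂]^2 × [O₂])
  = ((1.16)^2) / ((2.76)^2·(0.66)) = 1.3456/5.0276 = 0.2676
Since Q = 0.2676 < Kc = 0.7, the reaction proceeds forward (toward products) to reach equilibrium.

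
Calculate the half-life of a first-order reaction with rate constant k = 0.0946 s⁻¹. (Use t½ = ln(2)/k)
7.33 s

t½ = ln(2)/k = 0.6931/0.0946 = 7.33 s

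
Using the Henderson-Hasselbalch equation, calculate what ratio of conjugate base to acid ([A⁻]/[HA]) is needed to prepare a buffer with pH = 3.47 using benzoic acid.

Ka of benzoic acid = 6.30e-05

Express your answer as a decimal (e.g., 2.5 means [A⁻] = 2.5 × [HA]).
[A⁻]/[HA] = 0.186

pKa = −log(6.30e-05) = 4.2007. pH = pKa + log([A⁻]/[HA]). 3.47 = 4.2007 + log(ratio). log(ratio) = 3.47 − 4.2007 = -0.7307. ratio = 10^(-0.7307) = 0.186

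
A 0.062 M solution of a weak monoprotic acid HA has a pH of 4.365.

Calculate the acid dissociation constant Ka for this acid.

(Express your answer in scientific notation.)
K_a = 3.01e-08

[H⁺] = 10^(−pH) = 10^(−4.365) = 4.315e-05 M. For HA ⇌ H⁺ + A⁻, Ka = x²/(C − x) = (4.315e-05)²/(0.062 − 4.315e-05) = 3.01e-08.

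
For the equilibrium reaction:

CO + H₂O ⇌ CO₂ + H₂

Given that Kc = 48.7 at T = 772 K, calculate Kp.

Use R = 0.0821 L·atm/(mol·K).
K_p = 48.7000

Δn = (moles gaseous products) − (moles gaseous reactants) = 0
T = 772 K; RT = 0.0821 × 772 = 63.3812
Kp = Kc·(RT)^Δn = 48.7 × (63.3812)^0 = 48.7 × 1 = 48.7000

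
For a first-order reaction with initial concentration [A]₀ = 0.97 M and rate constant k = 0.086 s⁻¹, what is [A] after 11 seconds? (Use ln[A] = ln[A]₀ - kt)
0.3766 M

ln[A] = ln[A]₀ - k·t = ln(0.97) - (0.086)·(11) = -0.0305 - 0.9460 = -0.9765
[A] = e^(-0.9765) = 0.3766 M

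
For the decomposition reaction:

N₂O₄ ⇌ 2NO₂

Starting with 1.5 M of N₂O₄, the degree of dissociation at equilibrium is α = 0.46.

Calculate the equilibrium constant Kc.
K_c = 2.3511

x = α·[A]₀ = 0.46 × 1.5 = 0.69 M dissociated.
At eq: [N₂O₄] = 1.5 − 0.69 = 0.81 M; [NO₂] = 2x = 1.38 M.
Kc = [NO₂]²/[N₂O₄] = (1.38)²/0.81 = 2.351.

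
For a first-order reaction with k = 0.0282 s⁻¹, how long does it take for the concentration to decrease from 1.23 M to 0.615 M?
24.58 s

From ln[A] = ln[A]₀ - k·t: t = ln([A]₀/[A])/k = ln(1.23/0.615)/0.0282 = ln(2.0000)/0.0282 = 0.6931/0.0282 = 24.58 s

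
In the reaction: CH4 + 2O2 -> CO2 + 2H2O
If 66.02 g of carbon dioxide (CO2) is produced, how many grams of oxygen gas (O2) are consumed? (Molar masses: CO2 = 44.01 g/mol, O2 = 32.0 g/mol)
Moles of CO2 = 66.02 g ÷ 44.01 g/mol = 1.50011 mol
Mole ratio: 2 mol O2 / 1 mol CO2
Moles of O2 = 1.50011 × (2/1) = 3.00023 mol
Mass of O2 = 3.00023 mol × 32.0 g/mol = 96.01 g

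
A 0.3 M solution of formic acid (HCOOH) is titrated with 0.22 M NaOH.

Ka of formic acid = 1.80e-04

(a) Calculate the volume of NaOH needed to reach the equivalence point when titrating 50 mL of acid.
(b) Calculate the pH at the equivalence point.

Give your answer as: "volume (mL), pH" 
V = 68.2 mL, pH = 8.42

(a) At equivalence: moles acid = moles base.
moles acid = 0.3 × 0.05 = 0.015 mol; V_NaOH = 0.015/0.22 = 0.06818 L = 68.2 mL.
(b) At equivalence, all acid → conjugate base A⁻ at [A⁻] = 0.015/0.1182 = 0.1269 M.
Kb = Kw/Ka = 1.0e-14/1.80e-04 = 5.556e-11; [OH⁻] = √(Kb·[A⁻]) = 2.655e-06; pOH = 5.58; pH = 14 − pOH = 8.42.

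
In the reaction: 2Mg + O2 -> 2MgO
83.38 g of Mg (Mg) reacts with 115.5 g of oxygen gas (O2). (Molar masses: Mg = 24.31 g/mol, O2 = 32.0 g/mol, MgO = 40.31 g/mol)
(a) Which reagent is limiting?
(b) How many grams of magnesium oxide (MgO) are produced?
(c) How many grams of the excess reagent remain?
(a) Mg, (b) 138.3 g, (c) 60.62 g

Moles of Mg = 83.38 g ÷ 24.31 g/mol = 3.42986 mol
Moles of O2 = 115.5 g ÷ 32.0 g/mol = 3.60938 mol
Moles ÷ coefficient: Mg: 3.42986/2 = 1.715, O2: 3.60938/1 = 3.609
(a) Mg has the smaller value, so Mg is the limiting reagent.
(b) Moles of MgO = 3.42986 mol Mg × (2/2) = 3.42986 mol; mass = 3.42986 mol × 40.31 g/mol = 138.3 g
(c) O2 consumed = 3.42986 × (1/2) = 1.71493 mol; remaining = 3.60938 − 1.71493 = 1.89444 mol; mass = 1.89444 mol × 32.0 g/mol = 60.62 g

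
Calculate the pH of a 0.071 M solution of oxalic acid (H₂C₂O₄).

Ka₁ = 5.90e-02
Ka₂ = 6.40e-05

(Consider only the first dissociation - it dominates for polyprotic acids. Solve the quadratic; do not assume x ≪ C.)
pH = 1.38

x² + Ka₁·x − Ka₁·C = 0 with Ka₁ = 5.90e-02, C = 0.071.
x = (−Ka₁ + √(Ka₁² + 4·Ka₁·C))/2 = 4.1628e-02 M, so pH = 1.38.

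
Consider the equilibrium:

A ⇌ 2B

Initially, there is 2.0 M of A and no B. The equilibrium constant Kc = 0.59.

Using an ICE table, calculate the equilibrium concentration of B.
[B] = 0.949 M

ICE: [A] = 2.0 − x, [B] = 2x.
Kc = (2x)²/(2.0 − x) = 0.59 ⇒ 4x² + 0.59x − 1.18 = 0.
x = (−0.59 + √(0.59² + 4·4·1.18))/(2·4) = (−0.59 + √19.228)/8 = 0.47437.
[B] = 2x = 0.949 M.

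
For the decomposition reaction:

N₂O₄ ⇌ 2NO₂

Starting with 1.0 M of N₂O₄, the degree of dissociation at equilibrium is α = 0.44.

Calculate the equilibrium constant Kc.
K_c = 1.3829

x = α·[A]₀ = 0.44 × 1.0 = 0.44 M dissociated.
At eq: [N₂O₄] = 1.0 − 0.44 = 0.56 M; [NO₂] = 2x = 0.88 M.
Kc = [NO₂]²/[N₂O₄] = (0.88)²/0.56 = 1.383.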